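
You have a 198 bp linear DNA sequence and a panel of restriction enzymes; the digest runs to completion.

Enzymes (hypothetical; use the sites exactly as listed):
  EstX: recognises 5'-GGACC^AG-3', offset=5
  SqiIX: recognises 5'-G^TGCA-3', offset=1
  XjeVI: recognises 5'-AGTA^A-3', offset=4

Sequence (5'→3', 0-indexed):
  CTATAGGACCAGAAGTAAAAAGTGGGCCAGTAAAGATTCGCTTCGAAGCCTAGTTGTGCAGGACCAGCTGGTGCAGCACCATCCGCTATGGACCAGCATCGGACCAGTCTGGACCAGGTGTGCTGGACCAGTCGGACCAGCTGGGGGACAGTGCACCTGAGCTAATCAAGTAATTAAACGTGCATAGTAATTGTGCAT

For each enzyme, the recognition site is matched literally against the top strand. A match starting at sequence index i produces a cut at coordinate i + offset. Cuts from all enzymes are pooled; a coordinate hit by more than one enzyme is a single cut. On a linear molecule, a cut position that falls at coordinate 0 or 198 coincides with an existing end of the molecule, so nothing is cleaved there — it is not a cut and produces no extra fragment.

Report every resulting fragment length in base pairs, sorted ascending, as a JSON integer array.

Per-enzyme occurrences:
  EstX (GGACCAG, off=5): starts [5, 60, 89, 100, 110, 124, 133] → cuts [10, 65, 94, 105, 115, 129, 138]
  SqiIX (GTGCA, off=1): starts [55, 70, 150, 179, 192] → cuts [56, 71, 151, 180, 193]
  XjeVI (AGTAA, off=4): starts [13, 28, 168, 185] → cuts [17, 32, 172, 189]

All cut coordinates (distinct, sorted): [10, 17, 32, 56, 65, 71, 94, 105, 115, 129, 138, 151, 172, 180, 189, 193]

Fragments:
  [0,10): 10 bp
  [10,17): 7 bp
  [17,32): 15 bp
  [32,56): 24 bp
  [56,65): 9 bp
  [65,71): 6 bp
  [71,94): 23 bp
  [94,105): 11 bp
  [105,115): 10 bp
  [115,129): 14 bp
  [129,138): 9 bp
  [138,151): 13 bp
  [151,172): 21 bp
  [172,180): 8 bp
  [180,189): 9 bp
  [189,193): 4 bp
  [193,198): 5 bp

[4,5,6,7,8,9,9,9,10,10,11,13,14,15,21,23,24]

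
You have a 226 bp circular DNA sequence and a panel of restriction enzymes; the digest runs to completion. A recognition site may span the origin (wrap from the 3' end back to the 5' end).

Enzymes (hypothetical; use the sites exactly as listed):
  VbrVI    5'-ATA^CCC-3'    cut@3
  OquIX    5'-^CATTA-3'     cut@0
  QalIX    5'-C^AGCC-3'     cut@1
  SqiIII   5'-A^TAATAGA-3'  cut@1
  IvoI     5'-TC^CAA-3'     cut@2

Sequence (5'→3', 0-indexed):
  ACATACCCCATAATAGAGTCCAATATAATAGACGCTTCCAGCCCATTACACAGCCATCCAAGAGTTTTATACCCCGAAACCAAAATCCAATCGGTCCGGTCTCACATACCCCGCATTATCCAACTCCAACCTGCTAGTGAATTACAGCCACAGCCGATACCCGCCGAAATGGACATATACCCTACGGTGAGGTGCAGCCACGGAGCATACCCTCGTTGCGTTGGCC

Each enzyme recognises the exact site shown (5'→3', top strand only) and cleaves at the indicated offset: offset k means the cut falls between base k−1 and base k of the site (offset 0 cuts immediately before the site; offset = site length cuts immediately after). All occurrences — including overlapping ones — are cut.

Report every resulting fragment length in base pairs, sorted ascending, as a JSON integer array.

Site scan:
  VbrVI ATACCC/3: at [2, 68, 105, 156, 176, 206] ⇒ [5, 71, 108, 159, 179, 209]
  OquIX CATTA/0: at [43, 113] ⇒ [43, 113]
  QalIX CAGCC/1: at [38, 50, 144, 150, 194] ⇒ [39, 51, 145, 151, 195]
  SqiIII ATAATAGA/1: at [9, 24] ⇒ [10, 25]
  IvoI TCCAA/2: at [18, 56, 85, 118, 124] ⇒ [20, 58, 87, 120, 126]

All cut coordinates (distinct, sorted): [5, 10, 20, 25, 39, 43, 51, 58, 71, 87, 108, 113, 120, 126, 145, 151, 159, 179, 195, 209]

Fragments:
  5→10: 5 bp
  10→20: 10 bp
  20→25: 5 bp
  25→39: 14 bp
  39→43: 4 bp
  43→51: 8 bp
  51→58: 7 bp
  58→71: 13 bp
  71→87: 16 bp
  87→108: 21 bp
  108→113: 5 bp
  113→120: 7 bp
  120→126: 6 bp
  126→145: 19 bp
  145→151: 6 bp
  151→159: 8 bp
  159→179: 20 bp
  179→195: 16 bp
  195→209: 14 bp
  209→5 (wrap): 226-209+5 = 22 bp

[4,5,5,5,6,6,7,7,8,8,10,13,14,14,16,16,19,20,21,22]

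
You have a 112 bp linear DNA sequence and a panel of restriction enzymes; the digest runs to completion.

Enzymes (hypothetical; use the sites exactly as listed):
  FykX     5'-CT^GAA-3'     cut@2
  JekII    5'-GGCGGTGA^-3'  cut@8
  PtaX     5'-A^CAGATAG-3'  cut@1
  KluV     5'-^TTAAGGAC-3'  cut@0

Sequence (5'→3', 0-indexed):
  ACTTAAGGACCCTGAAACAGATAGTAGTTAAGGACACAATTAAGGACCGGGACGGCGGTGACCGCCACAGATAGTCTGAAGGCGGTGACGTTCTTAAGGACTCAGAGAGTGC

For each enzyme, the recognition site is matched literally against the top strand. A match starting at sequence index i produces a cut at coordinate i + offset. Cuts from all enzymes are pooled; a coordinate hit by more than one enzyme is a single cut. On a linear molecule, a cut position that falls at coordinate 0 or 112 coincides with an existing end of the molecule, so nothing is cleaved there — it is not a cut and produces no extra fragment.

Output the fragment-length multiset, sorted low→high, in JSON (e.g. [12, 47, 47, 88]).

[2,4,5,6,10,10,11,11,12,19,22]

Per-enzyme occurrences:
  FykX CTGAA/2: at [11, 75] ⇒ [13, 77]
  JekII GGCGGTGA/8: at [53, 80] ⇒ [61, 88]
  PtaX ACAGATAG/1: at [16, 66] ⇒ [17, 67]
  KluV TTAAGGAC/0: at [2, 27, 39, 93] ⇒ [2, 27, 39, 93]

Pooled cuts: [2, 13, 17, 27, 39, 61, 67, 77, 88, 93]

Fragment lengths:
  [0,2): 2 bp
  [2,13): 11 bp
  [13,17): 4 bp
  [17,27): 10 bp
  [27,39): 12 bp
  [39,61): 22 bp
  [61,67): 6 bp
  [67,77): 10 bp
  [77,88): 11 bp
  [88,93): 5 bp
  [93,112): 19 bp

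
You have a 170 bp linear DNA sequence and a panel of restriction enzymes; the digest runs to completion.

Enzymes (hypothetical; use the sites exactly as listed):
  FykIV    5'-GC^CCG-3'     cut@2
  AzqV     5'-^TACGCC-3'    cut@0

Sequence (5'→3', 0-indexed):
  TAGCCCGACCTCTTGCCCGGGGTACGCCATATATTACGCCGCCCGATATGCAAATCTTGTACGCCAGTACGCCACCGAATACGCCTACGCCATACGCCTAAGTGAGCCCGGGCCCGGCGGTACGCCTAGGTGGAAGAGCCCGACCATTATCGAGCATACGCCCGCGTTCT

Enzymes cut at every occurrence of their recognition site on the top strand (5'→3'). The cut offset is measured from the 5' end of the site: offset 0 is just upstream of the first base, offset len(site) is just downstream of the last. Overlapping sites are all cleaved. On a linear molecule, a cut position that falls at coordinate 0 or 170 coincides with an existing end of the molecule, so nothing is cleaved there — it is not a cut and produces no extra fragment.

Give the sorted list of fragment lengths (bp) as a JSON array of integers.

[4,5,6,6,6,7,7,8,8,9,12,12,12,15,17,17,19]

Site scan:
  FykIV GCCCG/2: at [2, 14, 40, 105, 111, 137, 159] ⇒ [4, 16, 42, 107, 113, 139, 161]
  AzqV TACGCC/0: at [22, 34, 59, 67, 79, 85, 92, 120, 156] ⇒ [22, 34, 59, 67, 79, 85, 92, 120, 156]

Pooled cuts: [4, 16, 22, 34, 42, 59, 67, 79, 85, 92, 107, 113, 120, 139, 156, 161]

Fragments:
  [0,4): 4 bp
  [4,16): 12 bp
  [16,22): 6 bp
  [22,34): 12 bp
  [34,42): 8 bp
  [42,59): 17 bp
  [59,67): 8 bp
  [67,79): 12 bp
  [79,85): 6 bp
  [85,92): 7 bp
  [92,107): 15 bp
  [107,113): 6 bp
  [113,120): 7 bp
  [120,139): 19 bp
  [139,156): 17 bp
  [156,161): 5 bp
  [161,170): 9 bp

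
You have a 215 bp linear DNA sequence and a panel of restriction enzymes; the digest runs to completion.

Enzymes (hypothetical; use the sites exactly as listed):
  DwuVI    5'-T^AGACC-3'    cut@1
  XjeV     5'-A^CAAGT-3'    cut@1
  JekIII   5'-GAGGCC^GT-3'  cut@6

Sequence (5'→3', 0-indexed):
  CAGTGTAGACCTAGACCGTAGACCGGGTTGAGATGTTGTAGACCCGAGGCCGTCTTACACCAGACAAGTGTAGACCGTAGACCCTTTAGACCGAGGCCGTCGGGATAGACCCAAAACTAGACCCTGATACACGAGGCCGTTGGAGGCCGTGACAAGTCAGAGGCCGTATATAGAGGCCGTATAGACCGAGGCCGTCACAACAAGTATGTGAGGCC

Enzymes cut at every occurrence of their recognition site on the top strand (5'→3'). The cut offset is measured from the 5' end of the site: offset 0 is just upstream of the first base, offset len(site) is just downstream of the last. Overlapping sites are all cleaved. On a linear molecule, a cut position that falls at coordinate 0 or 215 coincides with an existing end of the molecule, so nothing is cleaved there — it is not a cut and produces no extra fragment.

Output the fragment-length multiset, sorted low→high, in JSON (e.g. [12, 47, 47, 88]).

[4,4,6,6,7,7,7,7,8,9,10,11,11,12,12,13,13,13,15,20,20]

Per-enzyme occurrences:
  DwuVI (TAGACC, off=1): starts [5, 11, 18, 38, 70, 77, 86, 105, 117, 181] → cuts [6, 12, 19, 39, 71, 78, 87, 106, 118, 182]
  XjeV (ACAAGT, off=1): starts [63, 151, 199] → cuts [64, 152, 200]
  JekIII (GAGGCCGT, off=6): starts [45, 92, 132, 142, 159, 172, 187] → cuts [51, 98, 138, 148, 165, 178, 193]

All cut coordinates (distinct, sorted): [6, 12, 19, 39, 51, 64, 71, 78, 87, 98, 106, 118, 138, 148, 152, 165, 178, 182, 193, 200]

Fragment lengths:
  [0,6): 6 bp
  [6,12): 6 bp
  [12,19): 7 bp
  [19,39): 20 bp
  [39,51): 12 bp
  [51,64): 13 bp
  [64,71): 7 bp
  [71,78): 7 bp
  [78,87): 9 bp
  [87,98): 11 bp
  [98,106): 8 bp
  [106,118): 12 bp
  [118,138): 20 bp
  [138,148): 10 bp
  [148,152): 4 bp
  [152,165): 13 bp
  [165,178): 13 bp
  [178,182): 4 bp
  [182,193): 11 bp
  [193,200): 7 bp
  [200,215): 15 bp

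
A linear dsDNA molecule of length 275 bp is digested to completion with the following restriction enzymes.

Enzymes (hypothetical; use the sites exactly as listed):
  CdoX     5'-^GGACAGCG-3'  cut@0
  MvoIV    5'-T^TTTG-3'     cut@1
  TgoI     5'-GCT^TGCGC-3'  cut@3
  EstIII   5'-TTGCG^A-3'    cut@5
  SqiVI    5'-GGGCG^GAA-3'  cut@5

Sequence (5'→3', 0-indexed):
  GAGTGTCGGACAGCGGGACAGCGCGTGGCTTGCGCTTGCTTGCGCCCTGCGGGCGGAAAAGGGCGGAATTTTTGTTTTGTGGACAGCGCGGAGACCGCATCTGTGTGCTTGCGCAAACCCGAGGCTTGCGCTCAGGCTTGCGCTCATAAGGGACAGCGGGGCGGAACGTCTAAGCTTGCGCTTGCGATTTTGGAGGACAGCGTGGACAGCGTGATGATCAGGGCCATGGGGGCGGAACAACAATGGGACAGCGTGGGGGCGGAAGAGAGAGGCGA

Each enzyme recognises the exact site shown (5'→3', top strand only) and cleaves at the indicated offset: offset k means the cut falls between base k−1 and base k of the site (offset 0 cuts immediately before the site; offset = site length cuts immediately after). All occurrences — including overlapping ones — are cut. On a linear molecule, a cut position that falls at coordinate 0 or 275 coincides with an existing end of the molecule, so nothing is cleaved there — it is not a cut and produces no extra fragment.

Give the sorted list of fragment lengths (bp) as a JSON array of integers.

Per-enzyme occurrences:
  CdoX (GGACAGCG, off=0): starts [7, 15, 80, 150, 194, 203, 245] → cuts [7, 15, 80, 150, 194, 203, 245]
  MvoIV (TTTTG, off=1): starts [69, 74, 187] → cuts [70, 75, 188]
  TgoI (GCTTGCGC, off=3): starts [27, 37, 106, 123, 135, 173] → cuts [30, 40, 109, 126, 138, 176]
  EstIII (TTGCGA, off=5): starts [181] → cuts [186]
  SqiVI (GGGCGGAA, off=5): starts [50, 60, 158, 229, 256] → cuts [55, 65, 163, 234, 261]

All cut coordinates (distinct, sorted): [7, 15, 30, 40, 55, 65, 70, 75, 80, 109, 126, 138, 150, 163, 176, 186, 188, 194, 203, 234, 245, 261]

Fragments:
  [0,7): 7 bp
  [7,15): 8 bp
  [15,30): 15 bp
  [30,40): 10 bp
  [40,55): 15 bp
  [55,65): 10 bp
  [65,70): 5 bp
  [70,75): 5 bp
  [75,80): 5 bp
  [80,109): 29 bp
  [109,126): 17 bp
  [126,138): 12 bp
  [138,150): 12 bp
  [150,163): 13 bp
  [163,176): 13 bp
  [176,186): 10 bp
  [186,188): 2 bp
  [188,194): 6 bp
  [194,203): 9 bp
  [203,234): 31 bp
  [234,245): 11 bp
  [245,261): 16 bp
  [261,275): 14 bp

[2,5,5,5,6,7,8,9,10,10,10,11,12,12,13,13,14,15,15,16,17,29,31]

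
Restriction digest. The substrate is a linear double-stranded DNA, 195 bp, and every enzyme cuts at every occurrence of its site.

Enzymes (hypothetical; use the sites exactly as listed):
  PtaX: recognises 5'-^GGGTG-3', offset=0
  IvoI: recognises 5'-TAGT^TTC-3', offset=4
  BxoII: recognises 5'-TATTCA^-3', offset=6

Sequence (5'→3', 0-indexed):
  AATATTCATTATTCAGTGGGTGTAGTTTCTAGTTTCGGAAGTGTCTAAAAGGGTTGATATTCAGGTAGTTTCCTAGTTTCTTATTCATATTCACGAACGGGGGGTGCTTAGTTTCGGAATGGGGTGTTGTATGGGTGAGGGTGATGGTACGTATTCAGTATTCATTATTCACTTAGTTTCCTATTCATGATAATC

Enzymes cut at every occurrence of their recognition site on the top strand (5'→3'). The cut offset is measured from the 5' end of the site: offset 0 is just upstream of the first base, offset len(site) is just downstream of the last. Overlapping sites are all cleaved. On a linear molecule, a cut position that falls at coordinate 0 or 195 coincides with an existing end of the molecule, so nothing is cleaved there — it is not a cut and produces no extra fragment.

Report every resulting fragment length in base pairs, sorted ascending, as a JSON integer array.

Site scan:
  PtaX GGGTG/0: at [17, 101, 121, 132, 138] ⇒ [17, 101, 121, 132, 138]
  IvoI TAGTTTC/4: at [22, 29, 65, 73, 108, 173] ⇒ [26, 33, 69, 77, 112, 177]
  BxoII TATTCA/6: at [2, 9, 57, 81, 87, 151, 158, 165, 181] ⇒ [8, 15, 63, 87, 93, 157, 164, 171, 187]

Pooled cuts: [8, 15, 17, 26, 33, 63, 69, 77, 87, 93, 101, 112, 121, 132, 138, 157, 164, 171, 177, 187]

Fragments:
  [0,8): 8 bp
  [8,15): 7 bp
  [15,17): 2 bp
  [17,26): 9 bp
  [26,33): 7 bp
  [33,63): 30 bp
  [63,69): 6 bp
  [69,77): 8 bp
  [77,87): 10 bp
  [87,93): 6 bp
  [93,101): 8 bp
  [101,112): 11 bp
  [112,121): 9 bp
  [121,132): 11 bp
  [132,138): 6 bp
  [138,157): 19 bp
  [157,164): 7 bp
  [164,171): 7 bp
  [171,177): 6 bp
  [177,187): 10 bp
  [187,195): 8 bp

[2,6,6,6,6,7,7,7,7,8,8,8,8,9,9,10,10,11,11,19,30]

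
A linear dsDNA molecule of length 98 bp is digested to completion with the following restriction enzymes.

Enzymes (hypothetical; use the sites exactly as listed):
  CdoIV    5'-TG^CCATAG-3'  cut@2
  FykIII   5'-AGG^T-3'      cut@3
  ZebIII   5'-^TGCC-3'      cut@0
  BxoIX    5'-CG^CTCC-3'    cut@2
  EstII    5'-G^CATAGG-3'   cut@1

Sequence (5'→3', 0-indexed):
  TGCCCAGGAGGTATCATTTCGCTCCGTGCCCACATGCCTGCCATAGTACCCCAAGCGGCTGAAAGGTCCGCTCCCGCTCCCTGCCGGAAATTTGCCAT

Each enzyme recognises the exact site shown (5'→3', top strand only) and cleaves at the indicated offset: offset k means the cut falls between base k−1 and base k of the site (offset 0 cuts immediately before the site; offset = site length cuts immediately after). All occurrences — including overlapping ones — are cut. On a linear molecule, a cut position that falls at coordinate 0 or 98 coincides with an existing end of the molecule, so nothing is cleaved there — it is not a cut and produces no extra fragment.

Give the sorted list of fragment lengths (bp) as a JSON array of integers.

[2,4,4,5,5,6,6,8,10,11,11,26]

Per-enzyme occurrences:
  CdoIV (TGCCATAG, off=2): starts [38] → cuts [40]
  FykIII (AGGT, off=3): starts [8, 63] → cuts [11, 66]
  ZebIII (TGCC, off=0): starts [0, 26, 34, 38, 81, 92] → cuts [26, 34, 38, 81, 92] (position 0 is a terminus of the linear molecule — no cut)
  BxoIX (CGCTCC, off=2): starts [19, 68, 74] → cuts [21, 70, 76]
  EstII (GCATAGG, off=1): no sites

Pooled cuts: [11, 21, 26, 34, 38, 40, 66, 70, 76, 81, 92]

Fragments:
  [0,11): 11 bp
  [11,21): 10 bp
  [21,26): 5 bp
  [26,34): 8 bp
  [34,38): 4 bp
  [38,40): 2 bp
  [40,66): 26 bp
  [66,70): 4 bp
  [70,76): 6 bp
  [76,81): 5 bp
  [81,92): 11 bp
  [92,98): 6 bp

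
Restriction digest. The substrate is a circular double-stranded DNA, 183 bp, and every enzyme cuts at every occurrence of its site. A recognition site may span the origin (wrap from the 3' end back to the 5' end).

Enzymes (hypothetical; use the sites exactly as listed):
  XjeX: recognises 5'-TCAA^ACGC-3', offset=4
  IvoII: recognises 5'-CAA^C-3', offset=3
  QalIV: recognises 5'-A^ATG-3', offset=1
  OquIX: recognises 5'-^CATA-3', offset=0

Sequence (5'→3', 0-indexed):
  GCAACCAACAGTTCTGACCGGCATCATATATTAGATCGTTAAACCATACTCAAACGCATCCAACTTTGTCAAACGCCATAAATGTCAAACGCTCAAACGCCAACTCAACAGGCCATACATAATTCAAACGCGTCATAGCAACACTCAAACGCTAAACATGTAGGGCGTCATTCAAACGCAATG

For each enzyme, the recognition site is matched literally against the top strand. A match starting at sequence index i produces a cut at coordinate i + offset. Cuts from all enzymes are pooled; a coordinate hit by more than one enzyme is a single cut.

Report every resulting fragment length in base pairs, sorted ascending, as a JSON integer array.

Per-enzyme occurrences:
  XjeX (TCAAACGC, off=4): starts [49, 68, 84, 92, 123, 144, 171] → cuts [53, 72, 88, 96, 127, 148, 175]
  IvoII (CAAC, off=3): starts [1, 5, 60, 100, 105, 138] → cuts [4, 8, 63, 103, 108, 141]
  QalIV (AATG, off=1): starts [80, 179] → cuts [81, 180]
  OquIX (CATA, off=0): starts [24, 44, 76, 113, 117, 133] → cuts [24, 44, 76, 113, 117, 133]

Pooled cuts: [4, 8, 24, 44, 53, 63, 72, 76, 81, 88, 96, 103, 108, 113, 117, 127, 133, 141, 148, 175, 180]

Fragment lengths:
  4→8: 4 bp
  8→24: 16 bp
  24→44: 20 bp
  44→53: 9 bp
  53→63: 10 bp
  63→72: 9 bp
  72→76: 4 bp
  76→81: 5 bp
  81→88: 7 bp
  88→96: 8 bp
  96→103: 7 bp
  103→108: 5 bp
  108→113: 5 bp
  113→117: 4 bp
  117→127: 10 bp
  127→133: 6 bp
  133→141: 8 bp
  141→148: 7 bp
  148→175: 27 bp
  175→180: 5 bp
  180→4 (wrap): 183-180+4 = 7 bp

[4,4,4,5,5,5,5,6,7,7,7,7,8,8,9,9,10,10,16,20,27]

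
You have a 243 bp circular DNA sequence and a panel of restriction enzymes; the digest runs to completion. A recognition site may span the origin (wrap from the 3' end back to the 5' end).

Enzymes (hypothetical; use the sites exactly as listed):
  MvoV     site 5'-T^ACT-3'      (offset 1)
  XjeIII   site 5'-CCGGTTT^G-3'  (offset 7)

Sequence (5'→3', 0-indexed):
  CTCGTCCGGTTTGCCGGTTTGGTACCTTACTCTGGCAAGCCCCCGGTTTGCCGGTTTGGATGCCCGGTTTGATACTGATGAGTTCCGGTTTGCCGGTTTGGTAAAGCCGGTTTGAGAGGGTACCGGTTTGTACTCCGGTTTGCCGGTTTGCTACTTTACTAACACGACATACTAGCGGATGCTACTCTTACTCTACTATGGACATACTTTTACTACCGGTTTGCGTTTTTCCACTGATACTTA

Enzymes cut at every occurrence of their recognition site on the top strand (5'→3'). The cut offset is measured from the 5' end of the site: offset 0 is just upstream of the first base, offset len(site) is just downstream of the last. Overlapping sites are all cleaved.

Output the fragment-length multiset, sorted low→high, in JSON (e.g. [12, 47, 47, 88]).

Site scan:
  MvoV TACT/1: at [27, 72, 130, 151, 156, 169, 182, 188, 193, 204, 210, 237, 241] ⇒ [28, 73, 131, 152, 157, 170, 183, 189, 194, 205, 211, 238, 242]
  XjeIII CCGGTTTG/7: at [5, 13, 42, 50, 63, 84, 92, 106, 122, 134, 142, 215] ⇒ [12, 20, 49, 57, 70, 91, 99, 113, 129, 141, 149, 222]

All cut coordinates (distinct, sorted): [12, 20, 28, 49, 57, 70, 73, 91, 99, 113, 129, 131, 141, 149, 152, 157, 170, 183, 189, 194, 205, 211, 222, 238, 242]

Fragment lengths:
  12→20: 8 bp
  20→28: 8 bp
  28→49: 21 bp
  49→57: 8 bp
  57→70: 13 bp
  70→73: 3 bp
  73→91: 18 bp
  91→99: 8 bp
  99→113: 14 bp
  113→129: 16 bp
  129→131: 2 bp
  131→141: 10 bp
  141→149: 8 bp
  149→152: 3 bp
  152→157: 5 bp
  157→170: 13 bp
  170→183: 13 bp
  183→189: 6 bp
  189→194: 5 bp
  194→205: 11 bp
  205→211: 6 bp
  211→222: 11 bp
  222→238: 16 bp
  238→242: 4 bp
  242→12 (wrap): 243-242+12 = 13 bp

[2,3,3,4,5,5,6,6,8,8,8,8,8,10,11,11,13,13,13,13,14,16,16,18,21]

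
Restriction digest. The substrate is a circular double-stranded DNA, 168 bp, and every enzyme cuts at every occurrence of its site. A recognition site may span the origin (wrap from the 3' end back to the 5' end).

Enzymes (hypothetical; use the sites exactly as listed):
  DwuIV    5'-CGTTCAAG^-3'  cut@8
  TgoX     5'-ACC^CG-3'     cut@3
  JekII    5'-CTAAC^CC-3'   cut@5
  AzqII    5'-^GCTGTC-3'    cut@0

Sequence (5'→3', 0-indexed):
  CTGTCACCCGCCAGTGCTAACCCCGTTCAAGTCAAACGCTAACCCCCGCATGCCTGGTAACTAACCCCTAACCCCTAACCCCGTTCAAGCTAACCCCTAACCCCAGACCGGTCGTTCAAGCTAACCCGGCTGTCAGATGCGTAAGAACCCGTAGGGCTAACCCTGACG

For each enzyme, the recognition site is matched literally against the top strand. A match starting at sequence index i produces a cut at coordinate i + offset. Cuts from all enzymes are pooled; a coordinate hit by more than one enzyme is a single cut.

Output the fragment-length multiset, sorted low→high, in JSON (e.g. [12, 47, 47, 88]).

Scan for sites:
  DwuIV (CGTTCAAG, off=8): starts [23, 81, 112] → cuts [31, 89, 120]
  TgoX (ACCCG, off=3): starts [5, 123, 146] → cuts [8, 126, 149]
  JekII (CTAACCC, off=5): starts [16, 38, 60, 67, 74, 89, 96, 120, 156] → cuts [21, 43, 65, 72, 79, 94, 101, 125, 161]
  AzqII (GCTGTC, off=0): starts [128, 167] → cuts [128, 167]

All cut coordinates (distinct, sorted): [8, 21, 31, 43, 65, 72, 79, 89, 94, 101, 120, 125, 126, 128, 149, 161, 167]

Fragments:
  8→21: 13 bp
  21→31: 10 bp
  31→43: 12 bp
  43→65: 22 bp
  65→72: 7 bp
  72→79: 7 bp
  79→89: 10 bp
  89→94: 5 bp
  94→101: 7 bp
  101→120: 19 bp
  120→125: 5 bp
  125→126: 1 bp
  126→128: 2 bp
  128→149: 21 bp
  149→161: 12 bp
  161→167: 6 bp
  167→8 (wrap): 168-167+8 = 9 bp

[1,2,5,5,6,7,7,7,9,10,10,12,12,13,19,21,22]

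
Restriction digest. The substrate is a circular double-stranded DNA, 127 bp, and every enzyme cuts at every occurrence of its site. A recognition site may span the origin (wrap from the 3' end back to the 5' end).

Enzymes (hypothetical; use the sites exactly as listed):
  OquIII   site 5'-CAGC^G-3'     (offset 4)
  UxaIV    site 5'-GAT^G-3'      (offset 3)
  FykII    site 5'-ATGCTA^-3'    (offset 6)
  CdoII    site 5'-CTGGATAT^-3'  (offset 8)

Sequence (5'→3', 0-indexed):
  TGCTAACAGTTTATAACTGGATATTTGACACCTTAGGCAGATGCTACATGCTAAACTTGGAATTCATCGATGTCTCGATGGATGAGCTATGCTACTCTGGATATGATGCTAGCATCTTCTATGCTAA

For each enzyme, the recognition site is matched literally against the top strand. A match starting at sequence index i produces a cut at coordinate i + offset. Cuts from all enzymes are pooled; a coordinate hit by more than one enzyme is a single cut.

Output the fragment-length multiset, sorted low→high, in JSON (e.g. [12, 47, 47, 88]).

Scan for sites:
  OquIII (CAGCG, off=4): no sites
  UxaIV GATG/3: at [39, 68, 76, 80, 104] ⇒ [42, 71, 79, 83, 107]
  FykII ATGCTA/6: at [40, 47, 88, 105, 120, 126] ⇒ [5, 46, 53, 94, 111, 126]
  CdoII CTGGATAT/8: at [16, 96] ⇒ [24, 104]

Pooled cuts: [5, 24, 42, 46, 53, 71, 79, 83, 94, 104, 107, 111, 126]

Fragment lengths:
  5→24: 19 bp
  24→42: 18 bp
  42→46: 4 bp
  46→53: 7 bp
  53→71: 18 bp
  71→79: 8 bp
  79→83: 4 bp
  83→94: 11 bp
  94→104: 10 bp
  104→107: 3 bp
  107→111: 4 bp
  111→126: 15 bp
  126→5 (wrap): 127-126+5 = 6 bp

[3,4,4,4,6,7,8,10,11,15,18,18,19]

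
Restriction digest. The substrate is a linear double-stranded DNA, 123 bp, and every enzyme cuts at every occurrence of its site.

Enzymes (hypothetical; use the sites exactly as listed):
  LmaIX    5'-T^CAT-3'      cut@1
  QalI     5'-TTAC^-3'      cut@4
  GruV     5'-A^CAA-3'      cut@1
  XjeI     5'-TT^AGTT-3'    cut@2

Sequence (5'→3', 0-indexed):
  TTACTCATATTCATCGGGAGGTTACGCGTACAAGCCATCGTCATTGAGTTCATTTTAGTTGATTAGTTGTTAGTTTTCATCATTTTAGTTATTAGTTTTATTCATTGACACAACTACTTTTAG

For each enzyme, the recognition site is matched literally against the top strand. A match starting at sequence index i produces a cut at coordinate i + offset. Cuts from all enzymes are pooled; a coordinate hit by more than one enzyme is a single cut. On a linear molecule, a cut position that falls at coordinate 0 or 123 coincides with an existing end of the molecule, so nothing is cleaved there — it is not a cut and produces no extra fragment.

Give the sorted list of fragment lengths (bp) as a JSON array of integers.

Per-enzyme occurrences:
  LmaIX TCAT/1: at [4, 10, 40, 49, 76, 79, 101] ⇒ [5, 11, 41, 50, 77, 80, 102]
  QalI TTAC/4: at [0, 21] ⇒ [4, 25]
  GruV ACAA/1: at [29, 109] ⇒ [30, 110]
  XjeI TTAGTT/2: at [54, 62, 69, 84, 91] ⇒ [56, 64, 71, 86, 93]

Pooled cuts: [4, 5, 11, 25, 30, 41, 50, 56, 64, 71, 77, 80, 86, 93, 102, 110]

Fragment lengths:
  [0,4): 4 bp
  [4,5): 1 bp
  [5,11): 6 bp
  [11,25): 14 bp
  [25,30): 5 bp
  [30,41): 11 bp
  [41,50): 9 bp
  [50,56): 6 bp
  [56,64): 8 bp
  [64,71): 7 bp
  [71,77): 6 bp
  [77,80): 3 bp
  [80,86): 6 bp
  [86,93): 7 bp
  [93,102): 9 bp
  [102,110): 8 bp
  [110,123): 13 bp

[1,3,4,5,6,6,6,6,7,7,8,8,9,9,11,13,14]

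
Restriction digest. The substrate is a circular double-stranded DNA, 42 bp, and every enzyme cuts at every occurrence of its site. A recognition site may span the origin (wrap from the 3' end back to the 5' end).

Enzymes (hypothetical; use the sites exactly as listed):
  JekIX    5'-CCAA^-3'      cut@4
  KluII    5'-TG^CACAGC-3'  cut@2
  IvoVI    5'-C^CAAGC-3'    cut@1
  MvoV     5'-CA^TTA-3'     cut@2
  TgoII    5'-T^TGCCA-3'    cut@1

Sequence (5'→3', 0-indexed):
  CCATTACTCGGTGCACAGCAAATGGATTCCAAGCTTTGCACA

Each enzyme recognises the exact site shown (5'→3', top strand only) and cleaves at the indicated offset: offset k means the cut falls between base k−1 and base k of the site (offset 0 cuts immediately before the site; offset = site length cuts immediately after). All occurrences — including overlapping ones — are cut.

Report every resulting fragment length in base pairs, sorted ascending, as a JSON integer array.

Scan for sites:
  JekIX CCAA/4: at [28] ⇒ [32]
  KluII TGCACAGC/2: at [11] ⇒ [13]
  IvoVI CCAAGC/1: at [28] ⇒ [29]
  MvoV CATTA/2: at [1] ⇒ [3]
  TgoII (TTGCCA, off=1): no sites

Pooled cuts: [3, 13, 29, 32]

Fragments:
  3→13: 10 bp
  13→29: 16 bp
  29→32: 3 bp
  32→3 (wrap): 42-32+3 = 13 bp

[3,10,13,16]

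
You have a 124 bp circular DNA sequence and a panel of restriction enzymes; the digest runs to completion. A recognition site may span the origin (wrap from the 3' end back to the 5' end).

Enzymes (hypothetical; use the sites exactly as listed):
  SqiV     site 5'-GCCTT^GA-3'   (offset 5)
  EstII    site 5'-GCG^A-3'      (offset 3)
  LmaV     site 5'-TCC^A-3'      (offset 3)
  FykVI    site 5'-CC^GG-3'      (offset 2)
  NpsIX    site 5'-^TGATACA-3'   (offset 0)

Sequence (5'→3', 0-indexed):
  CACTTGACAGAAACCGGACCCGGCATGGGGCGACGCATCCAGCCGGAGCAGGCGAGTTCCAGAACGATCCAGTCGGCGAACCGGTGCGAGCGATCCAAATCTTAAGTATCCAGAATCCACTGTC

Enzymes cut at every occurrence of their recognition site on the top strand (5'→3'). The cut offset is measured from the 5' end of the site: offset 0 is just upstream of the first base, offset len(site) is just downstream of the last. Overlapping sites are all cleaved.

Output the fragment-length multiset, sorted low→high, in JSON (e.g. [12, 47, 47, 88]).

Site scan:
  SqiV (GCCTTGA, off=5): no sites
  EstII (GCGA, off=3): starts [29, 51, 75, 85, 89] → cuts [32, 54, 78, 88, 92]
  LmaV (TCCA, off=3): starts [37, 57, 67, 93, 108, 115, 122] → cuts [1, 40, 60, 70, 96, 111, 118]
  FykVI (CCGG, off=2): starts [13, 19, 42, 80] → cuts [15, 21, 44, 82]
  NpsIX (TGATACA, off=0): no sites

All cut coordinates (distinct, sorted): [1, 15, 21, 32, 40, 44, 54, 60, 70, 78, 82, 88, 92, 96, 111, 118]

Fragment lengths:
  1→15: 14 bp
  15→21: 6 bp
  21→32: 11 bp
  32→40: 8 bp
  40→44: 4 bp
  44→54: 10 bp
  54→60: 6 bp
  60→70: 10 bp
  70→78: 8 bp
  78→82: 4 bp
  82→88: 6 bp
  88→92: 4 bp
  92→96: 4 bp
  96→111: 15 bp
  111→118: 7 bp
  118→1 (wrap): 124-118+1 = 7 bp

[4,4,4,4,6,6,6,7,7,8,8,10,10,11,14,15]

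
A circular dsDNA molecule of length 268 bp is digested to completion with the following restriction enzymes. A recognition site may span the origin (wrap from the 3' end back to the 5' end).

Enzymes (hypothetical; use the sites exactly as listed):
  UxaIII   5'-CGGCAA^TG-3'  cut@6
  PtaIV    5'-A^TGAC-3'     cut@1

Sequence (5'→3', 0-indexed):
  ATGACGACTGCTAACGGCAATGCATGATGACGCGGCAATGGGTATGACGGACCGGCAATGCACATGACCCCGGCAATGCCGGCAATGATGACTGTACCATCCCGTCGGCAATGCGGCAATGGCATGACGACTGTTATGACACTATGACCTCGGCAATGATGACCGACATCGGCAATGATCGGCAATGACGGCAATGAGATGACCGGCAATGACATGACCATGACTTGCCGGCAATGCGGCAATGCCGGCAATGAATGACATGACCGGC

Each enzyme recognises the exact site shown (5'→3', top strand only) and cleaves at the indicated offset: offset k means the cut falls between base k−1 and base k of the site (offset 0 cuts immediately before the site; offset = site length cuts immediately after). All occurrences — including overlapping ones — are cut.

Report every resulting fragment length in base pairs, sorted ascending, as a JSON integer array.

[3,3,4,5,5,5,5,6,6,6,7,8,8,8,9,9,9,9,10,10,11,12,12,12,14,14,16,19,23]

Site scan:
  UxaIII CGGCAATG/6: at [14, 32, 52, 70, 79, 105, 113, 150, 169, 179, 188, 203, 228, 236, 245] ⇒ [20, 38, 58, 76, 85, 111, 119, 156, 175, 185, 194, 209, 234, 242, 251]
  PtaIV ATGAC/1: at [0, 26, 43, 63, 87, 123, 135, 143, 158, 184, 198, 208, 213, 219, 254, 259] ⇒ [1, 27, 44, 64, 88, 124, 136, 144, 159, 185, 199, 209, 214, 220, 255, 260]

Pooled cuts: [1, 20, 27, 38, 44, 58, 64, 76, 85, 88, 111, 119, 124, 136, 144, 156, 159, 175, 185, 194, 199, 209, 214, 220, 234, 242, 251, 255, 260]

Fragments:
  1→20: 19 bp
  20→27: 7 bp
  27→38: 11 bp
  38→44: 6 bp
  44→58: 14 bp
  58→64: 6 bp
  64→76: 12 bp
  76→85: 9 bp
  85→88: 3 bp
  88→111: 23 bp
  111→119: 8 bp
  119→124: 5 bp
  124→136: 12 bp
  136→144: 8 bp
  144→156: 12 bp
  156→159: 3 bp
  159→175: 16 bp
  175→185: 10 bp
  185→194: 9 bp
  194→199: 5 bp
  199→209: 10 bp
  209→214: 5 bp
  214→220: 6 bp
  220→234: 14 bp
  234→242: 8 bp
  242→251: 9 bp
  251→255: 4 bp
  255→260: 5 bp
  260→1 (wrap): 268-260+1 = 9 bp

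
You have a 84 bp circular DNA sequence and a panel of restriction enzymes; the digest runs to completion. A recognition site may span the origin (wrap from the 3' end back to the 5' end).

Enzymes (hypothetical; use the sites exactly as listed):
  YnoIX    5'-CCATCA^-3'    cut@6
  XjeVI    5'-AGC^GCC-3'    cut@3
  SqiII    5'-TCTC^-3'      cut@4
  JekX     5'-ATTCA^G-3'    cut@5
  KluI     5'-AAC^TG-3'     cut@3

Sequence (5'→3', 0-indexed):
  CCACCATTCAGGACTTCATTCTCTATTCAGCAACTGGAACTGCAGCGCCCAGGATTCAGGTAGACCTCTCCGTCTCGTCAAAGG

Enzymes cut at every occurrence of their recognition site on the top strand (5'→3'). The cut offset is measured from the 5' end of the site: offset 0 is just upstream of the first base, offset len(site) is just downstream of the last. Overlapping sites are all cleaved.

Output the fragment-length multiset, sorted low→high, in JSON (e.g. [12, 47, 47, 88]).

Site scan:
  YnoIX (CCATCA, off=6): no sites
  XjeVI (AGCGCC, off=3): starts [43] → cuts [46]
  SqiII (TCTC, off=4): starts [19, 66, 72] → cuts [23, 70, 76]
  JekX (ATTCAG, off=5): starts [5, 24, 53] → cuts [10, 29, 58]
  KluI (AACTG, off=3): starts [31, 37] → cuts [34, 40]

Pooled cuts: [10, 23, 29, 34, 40, 46, 58, 70, 76]

Fragments:
  10→23: 13 bp
  23→29: 6 bp
  29→34: 5 bp
  34→40: 6 bp
  40→46: 6 bp
  46→58: 12 bp
  58→70: 12 bp
  70→76: 6 bp
  76→10 (wrap): 84-76+10 = 18 bp

[5,6,6,6,6,12,12,13,18]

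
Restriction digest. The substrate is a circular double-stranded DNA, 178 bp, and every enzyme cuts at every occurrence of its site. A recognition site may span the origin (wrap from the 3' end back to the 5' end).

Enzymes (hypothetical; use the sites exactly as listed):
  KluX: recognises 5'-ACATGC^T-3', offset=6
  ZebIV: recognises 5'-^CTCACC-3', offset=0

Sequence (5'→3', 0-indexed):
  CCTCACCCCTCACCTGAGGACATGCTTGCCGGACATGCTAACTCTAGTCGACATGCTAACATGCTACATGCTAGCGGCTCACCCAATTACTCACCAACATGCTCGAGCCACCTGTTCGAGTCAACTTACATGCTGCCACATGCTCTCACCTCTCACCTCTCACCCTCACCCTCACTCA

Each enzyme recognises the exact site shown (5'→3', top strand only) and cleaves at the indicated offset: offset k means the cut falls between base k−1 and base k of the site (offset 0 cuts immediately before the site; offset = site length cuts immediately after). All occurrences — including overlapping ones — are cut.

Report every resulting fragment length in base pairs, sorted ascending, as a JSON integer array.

Per-enzyme occurrences:
  KluX ACATGCT/6: at [19, 32, 50, 58, 65, 96, 127, 137] ⇒ [25, 38, 56, 64, 71, 102, 133, 143]
  ZebIV CTCACC/0: at [1, 8, 77, 89, 144, 151, 158, 164, 174] ⇒ [1, 8, 77, 89, 144, 151, 158, 164, 174]

All cut coordinates (distinct, sorted): [1, 8, 25, 38, 56, 64, 71, 77, 89, 102, 133, 143, 144, 151, 158, 164, 174]

Fragments:
  1→8: 7 bp
  8→25: 17 bp
  25→38: 13 bp
  38→56: 18 bp
  56→64: 8 bp
  64→71: 7 bp
  71→77: 6 bp
  77→89: 12 bp
  89→102: 13 bp
  102→133: 31 bp
  133→143: 10 bp
  143→144: 1 bp
  144→151: 7 bp
  151→158: 7 bp
  158→164: 6 bp
  164→174: 10 bp
  174→1 (wrap): 178-174+1 = 5 bp

[1,5,6,6,7,7,7,7,8,10,10,12,13,13,17,18,31]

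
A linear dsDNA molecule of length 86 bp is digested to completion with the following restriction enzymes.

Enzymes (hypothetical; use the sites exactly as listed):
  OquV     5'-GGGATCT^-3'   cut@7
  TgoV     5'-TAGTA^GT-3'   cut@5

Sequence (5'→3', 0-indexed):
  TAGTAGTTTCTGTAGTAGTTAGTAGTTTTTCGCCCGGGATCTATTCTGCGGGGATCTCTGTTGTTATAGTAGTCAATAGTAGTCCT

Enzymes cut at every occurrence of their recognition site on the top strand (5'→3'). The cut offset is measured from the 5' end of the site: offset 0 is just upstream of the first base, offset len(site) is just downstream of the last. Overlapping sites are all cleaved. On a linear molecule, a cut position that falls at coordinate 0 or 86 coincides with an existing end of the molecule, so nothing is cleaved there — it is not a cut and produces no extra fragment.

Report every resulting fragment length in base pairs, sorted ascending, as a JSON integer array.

Per-enzyme occurrences:
  OquV (GGGATCT, off=7): starts [35, 50] → cuts [42, 57]
  TgoV (TAGTAGT, off=5): starts [0, 12, 19, 66, 76] → cuts [5, 17, 24, 71, 81]

All cut coordinates (distinct, sorted): [5, 17, 24, 42, 57, 71, 81]

Fragments:
  [0,5): 5 bp
  [5,17): 12 bp
  [17,24): 7 bp
  [24,42): 18 bp
  [42,57): 15 bp
  [57,71): 14 bp
  [71,81): 10 bp
  [81,86): 5 bp

[5,5,7,10,12,14,15,18]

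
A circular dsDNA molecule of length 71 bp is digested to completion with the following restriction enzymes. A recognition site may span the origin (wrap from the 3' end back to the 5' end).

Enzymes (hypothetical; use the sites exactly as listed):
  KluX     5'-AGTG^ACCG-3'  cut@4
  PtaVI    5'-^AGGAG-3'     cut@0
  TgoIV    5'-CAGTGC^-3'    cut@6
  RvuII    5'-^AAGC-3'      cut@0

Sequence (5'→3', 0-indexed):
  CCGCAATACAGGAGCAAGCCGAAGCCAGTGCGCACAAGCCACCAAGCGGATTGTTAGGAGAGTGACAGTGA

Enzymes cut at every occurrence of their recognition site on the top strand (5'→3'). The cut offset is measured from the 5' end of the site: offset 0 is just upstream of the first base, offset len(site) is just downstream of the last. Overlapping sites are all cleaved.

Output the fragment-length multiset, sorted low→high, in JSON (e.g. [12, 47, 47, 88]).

Site scan:
  KluX AGTGACCG/4: at [66] ⇒ [70]
  PtaVI AGGAG/0: at [9, 55] ⇒ [9, 55]
  TgoIV CAGTGC/6: at [25] ⇒ [31]
  RvuII AAGC/0: at [15, 21, 35, 43] ⇒ [15, 21, 35, 43]

All cut coordinates (distinct, sorted): [9, 15, 21, 31, 35, 43, 55, 70]

Fragment lengths:
  9→15: 6 bp
  15→21: 6 bp
  21→31: 10 bp
  31→35: 4 bp
  35→43: 8 bp
  43→55: 12 bp
  55→70: 15 bp
  70→9 (wrap): 71-70+9 = 10 bp

[4,6,6,8,10,10,12,15]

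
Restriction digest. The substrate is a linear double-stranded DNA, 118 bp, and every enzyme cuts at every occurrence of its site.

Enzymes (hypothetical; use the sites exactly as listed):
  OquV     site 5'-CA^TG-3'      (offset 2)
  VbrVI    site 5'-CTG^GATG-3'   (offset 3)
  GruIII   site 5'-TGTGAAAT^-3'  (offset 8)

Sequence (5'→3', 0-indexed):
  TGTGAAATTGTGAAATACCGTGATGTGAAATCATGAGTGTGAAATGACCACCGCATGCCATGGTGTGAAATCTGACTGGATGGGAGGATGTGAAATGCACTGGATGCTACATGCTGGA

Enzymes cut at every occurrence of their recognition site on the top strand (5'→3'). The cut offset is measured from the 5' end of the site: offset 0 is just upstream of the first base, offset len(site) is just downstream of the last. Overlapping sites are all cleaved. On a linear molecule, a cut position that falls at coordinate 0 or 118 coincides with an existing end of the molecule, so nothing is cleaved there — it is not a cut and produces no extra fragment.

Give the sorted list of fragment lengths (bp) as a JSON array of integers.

[2,5,6,7,7,8,8,9,10,11,12,15,18]

Site scan:
  OquV (CATG, off=2): starts [31, 53, 58, 109] → cuts [33, 55, 60, 111]
  VbrVI (CTGGATG, off=3): starts [75, 99] → cuts [78, 102]
  GruIII (TGTGAAAT, off=8): starts [0, 8, 23, 37, 63, 88] → cuts [8, 16, 31, 45, 71, 96]

Pooled cuts: [8, 16, 31, 33, 45, 55, 60, 71, 78, 96, 102, 111]

Fragments:
  [0,8): 8 bp
  [8,16): 8 bp
  [16,31): 15 bp
  [31,33): 2 bp
  [33,45): 12 bp
  [45,55): 10 bp
  [55,60): 5 bp
  [60,71): 11 bp
  [71,78): 7 bp
  [78,96): 18 bp
  [96,102): 6 bp
  [102,111): 9 bp
  [111,118): 7 bp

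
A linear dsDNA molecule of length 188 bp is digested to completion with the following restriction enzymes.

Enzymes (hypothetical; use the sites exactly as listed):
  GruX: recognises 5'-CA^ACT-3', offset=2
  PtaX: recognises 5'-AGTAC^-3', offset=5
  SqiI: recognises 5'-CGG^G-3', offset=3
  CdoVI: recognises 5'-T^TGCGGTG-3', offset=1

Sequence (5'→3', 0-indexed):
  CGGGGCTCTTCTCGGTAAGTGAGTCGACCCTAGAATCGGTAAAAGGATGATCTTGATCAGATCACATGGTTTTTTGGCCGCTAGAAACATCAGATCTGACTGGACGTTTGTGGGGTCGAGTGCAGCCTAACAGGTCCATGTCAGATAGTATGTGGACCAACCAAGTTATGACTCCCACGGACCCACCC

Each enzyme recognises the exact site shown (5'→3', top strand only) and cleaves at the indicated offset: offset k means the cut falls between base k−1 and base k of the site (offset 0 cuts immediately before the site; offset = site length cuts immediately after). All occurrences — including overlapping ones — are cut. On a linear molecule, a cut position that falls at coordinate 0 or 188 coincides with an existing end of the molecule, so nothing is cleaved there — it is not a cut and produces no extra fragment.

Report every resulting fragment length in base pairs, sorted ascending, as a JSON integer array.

[3,185]

Per-enzyme occurrences:
  GruX (CAACT, off=2): no sites
  PtaX (AGTAC, off=5): no sites
  SqiI (CGGG, off=3): starts [0] → cuts [3]
  CdoVI (TTGCGGTG, off=1): no sites

Pooled cuts: [3]

Fragments:
  [0,3): 3 bp
  [3,188): 185 bp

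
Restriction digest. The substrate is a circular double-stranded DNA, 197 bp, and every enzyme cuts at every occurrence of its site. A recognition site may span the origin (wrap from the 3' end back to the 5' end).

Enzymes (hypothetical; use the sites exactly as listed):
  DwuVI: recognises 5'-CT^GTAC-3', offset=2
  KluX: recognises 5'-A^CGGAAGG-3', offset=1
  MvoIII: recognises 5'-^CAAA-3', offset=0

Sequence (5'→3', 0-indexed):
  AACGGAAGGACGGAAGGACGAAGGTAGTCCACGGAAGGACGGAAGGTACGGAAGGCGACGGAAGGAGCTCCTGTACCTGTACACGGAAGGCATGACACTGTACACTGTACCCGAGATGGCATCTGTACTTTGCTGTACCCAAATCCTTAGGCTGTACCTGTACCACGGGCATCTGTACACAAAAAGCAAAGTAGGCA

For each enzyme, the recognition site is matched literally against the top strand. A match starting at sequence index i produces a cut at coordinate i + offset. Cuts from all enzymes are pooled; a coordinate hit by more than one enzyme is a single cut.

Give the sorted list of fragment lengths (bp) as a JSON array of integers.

Scan for sites:
  DwuVI CTGTAC/2: at [70, 76, 97, 104, 122, 132, 151, 157, 172] ⇒ [72, 78, 99, 106, 124, 134, 153, 159, 174]
  KluX ACGGAAGG/1: at [1, 9, 30, 38, 47, 57, 82] ⇒ [2, 10, 31, 39, 48, 58, 83]
  MvoIII CAAA/0: at [139, 179, 186, 195] ⇒ [139, 179, 186, 195]

All cut coordinates (distinct, sorted): [2, 10, 31, 39, 48, 58, 72, 78, 83, 99, 106, 124, 134, 139, 153, 159, 174, 179, 186, 195]

Fragment lengths:
  2→10: 8 bp
  10→31: 21 bp
  31→39: 8 bp
  39→48: 9 bp
  48→58: 10 bp
  58→72: 14 bp
  72→78: 6 bp
  78→83: 5 bp
  83→99: 16 bp
  99→106: 7 bp
  106→124: 18 bp
  124→134: 10 bp
  134→139: 5 bp
  139→153: 14 bp
  153→159: 6 bp
  159→174: 15 bp
  174→179: 5 bp
  179→186: 7 bp
  186→195: 9 bp
  195→2 (wrap): 197-195+2 = 4 bp

[4,5,5,5,6,6,7,7,8,8,9,9,10,10,14,14,15,16,18,21]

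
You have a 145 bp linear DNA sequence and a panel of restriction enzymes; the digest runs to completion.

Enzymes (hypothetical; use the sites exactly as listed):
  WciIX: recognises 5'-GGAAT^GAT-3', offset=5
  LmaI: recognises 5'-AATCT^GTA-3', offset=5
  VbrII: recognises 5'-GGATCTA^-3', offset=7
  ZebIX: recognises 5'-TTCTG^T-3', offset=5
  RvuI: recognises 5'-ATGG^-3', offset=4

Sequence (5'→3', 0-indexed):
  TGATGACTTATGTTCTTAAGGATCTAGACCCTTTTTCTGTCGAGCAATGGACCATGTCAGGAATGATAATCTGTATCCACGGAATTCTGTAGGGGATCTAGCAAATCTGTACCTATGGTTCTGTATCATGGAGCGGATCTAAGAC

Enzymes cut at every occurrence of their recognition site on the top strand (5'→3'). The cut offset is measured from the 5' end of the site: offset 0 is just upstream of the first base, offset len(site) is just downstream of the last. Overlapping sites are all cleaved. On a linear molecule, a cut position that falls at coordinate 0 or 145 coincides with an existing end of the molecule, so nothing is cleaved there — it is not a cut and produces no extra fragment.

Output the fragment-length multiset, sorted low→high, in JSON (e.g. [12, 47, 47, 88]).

[4,5,8,8,8,10,10,11,11,13,14,17,26]

Scan for sites:
  WciIX GGAATGAT/5: at [59] ⇒ [64]
  LmaI AATCTGTA/5: at [67, 103] ⇒ [72, 108]
  VbrII GGATCTA/7: at [19, 93, 134] ⇒ [26, 100, 141]
  ZebIX TTCTGT/5: at [34, 84, 118] ⇒ [39, 89, 123]
  RvuI ATGG/4: at [46, 114, 127] ⇒ [50, 118, 131]

All cut coordinates (distinct, sorted): [26, 39, 50, 64, 72, 89, 100, 108, 118, 123, 131, 141]

Fragment lengths:
  [0,26): 26 bp
  [26,39): 13 bp
  [39,50): 11 bp
  [50,64): 14 bp
  [64,72): 8 bp
  [72,89): 17 bp
  [89,100): 11 bp
  [100,108): 8 bp
  [108,118): 10 bp
  [118,123): 5 bp
  [123,131): 8 bp
  [131,141): 10 bp
  [141,145): 4 bp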